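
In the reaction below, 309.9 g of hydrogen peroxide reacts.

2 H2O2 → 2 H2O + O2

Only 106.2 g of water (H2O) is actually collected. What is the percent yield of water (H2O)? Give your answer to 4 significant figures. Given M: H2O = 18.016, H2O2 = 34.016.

64.70 %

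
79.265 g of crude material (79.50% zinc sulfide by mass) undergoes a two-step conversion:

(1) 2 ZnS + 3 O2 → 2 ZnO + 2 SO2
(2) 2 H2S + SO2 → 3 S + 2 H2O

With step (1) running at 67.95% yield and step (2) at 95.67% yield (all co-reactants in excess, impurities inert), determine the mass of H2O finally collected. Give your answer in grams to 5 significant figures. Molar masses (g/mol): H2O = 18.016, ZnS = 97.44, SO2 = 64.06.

15.148 g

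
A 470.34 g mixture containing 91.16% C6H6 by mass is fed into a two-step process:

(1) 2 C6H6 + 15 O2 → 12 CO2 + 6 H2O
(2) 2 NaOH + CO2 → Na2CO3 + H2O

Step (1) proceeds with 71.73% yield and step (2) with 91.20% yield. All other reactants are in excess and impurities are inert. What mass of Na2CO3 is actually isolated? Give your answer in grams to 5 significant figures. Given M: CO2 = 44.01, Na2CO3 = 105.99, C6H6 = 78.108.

Pure C6H6 = 470.34 × 0.9116 = 428.762 g.
n(C6H6) = 428.762 / 78.108 = 5.48935 mol.
Step 1 (C6H6:CO2 = 2:12): theoretical n(CO2) = 32.9361 mol; at 71.73% yield, n(CO2) = 23.6251 mol.
Step 2 (CO2:Na2CO3 = 1:1): theoretical n(Na2CO3) = 23.6251 mol, so theoretical mass = 23.6251 × 105.99 = 2504.02 g.
At 91.20% yield, actual mass of Na2CO3 = 2504.02 × 0.9120 = 2283.67 g.

2283.7 g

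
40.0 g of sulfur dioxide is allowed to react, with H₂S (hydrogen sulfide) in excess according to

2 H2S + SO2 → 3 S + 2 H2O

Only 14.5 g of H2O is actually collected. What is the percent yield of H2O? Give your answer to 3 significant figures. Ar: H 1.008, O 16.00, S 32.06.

64.4 %

M(SO2) = 32.06 + 2(16.00) = 64.06 g/mol.
M(H2O) = 2(1.008) + 16.00 = 18.016 g/mol.
n(SO2) = 40.00 g / 64.06 g/mol = 0.6244 mol.
From the equation the SO2:H2O mole ratio is 1:2, so n(H2O) = 0.6244 × 2/1 = 1.249 mol.
Mass of H2O = 1.249 mol × 18.016 g/mol = 22.50 g.
This is the theoretical yield. Percent yield = 14.5 g / 22.50 g × 100% = 64.45%.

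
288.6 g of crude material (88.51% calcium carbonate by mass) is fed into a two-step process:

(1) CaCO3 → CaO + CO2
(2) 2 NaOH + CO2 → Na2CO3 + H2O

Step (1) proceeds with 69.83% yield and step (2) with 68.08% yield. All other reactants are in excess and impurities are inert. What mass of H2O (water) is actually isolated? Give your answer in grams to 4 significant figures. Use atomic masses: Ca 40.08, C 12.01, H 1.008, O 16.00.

21.86 g

Pure CaCO3 = 288.6 × 0.8851 = 255.44 g.
M(CaCO3) = 40.08 + 12.01 + 3(16.00) = 100.09 g/mol.
M(H2O) = 2(1.008) + 16.00 = 18.016 g/mol.
n(CaCO3) = 255.44 / 100.09 = 2.5521 mol.
Step 1 (CaCO3:CO2 = 1:1): theoretical n(CO2) = 2.5521 mol; at 69.83% yield, n(CO2) = 1.7821 mol.
Step 2 (CO2:H2O = 1:1): theoretical n(H2O) = 1.7821 mol, so theoretical mass = 1.7821 × 18.016 = 32.107 g.
At 68.08% yield, actual mass of H2O = 32.107 × 0.6808 = 21.858 g.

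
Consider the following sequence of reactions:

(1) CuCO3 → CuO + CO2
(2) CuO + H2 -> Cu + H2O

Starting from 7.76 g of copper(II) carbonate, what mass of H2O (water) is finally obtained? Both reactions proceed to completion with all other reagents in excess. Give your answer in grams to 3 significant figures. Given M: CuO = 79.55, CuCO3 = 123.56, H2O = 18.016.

1.13 g

n(CuCO3) = 7.760 / 123.56 = 0.06280 mol.
Step 1 gives a 1:1 ratio of CuCO3 to CuO, so n(CuO) = 0.06280 mol.
In step 2 the CuO:H2O ratio is 1:1, so n(H2O) = 0.06280 mol.
Mass of H2O = 0.06280 × 18.016 = 1.131 g.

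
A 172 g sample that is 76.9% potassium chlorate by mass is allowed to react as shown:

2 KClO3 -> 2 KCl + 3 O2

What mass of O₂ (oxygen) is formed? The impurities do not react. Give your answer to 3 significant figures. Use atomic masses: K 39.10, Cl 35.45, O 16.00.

51.8 g

Mass of pure KClO3 = 172 g × 0.769 = 132.3 g.
M(KClO3) = 39.10 + 35.45 + 3(16.00) = 122.55 g/mol.
M(O2) = 2(16.00) = 32.00 g/mol.
n(KClO3) = 132.3 g / 122.55 g/mol = 1.079 mol.
From the equation the KClO3:O2 mole ratio is 2:3, so n(O2) = 1.079 × 3/2 = 1.619 mol.
Mass of O2 = 1.619 mol × 32.00 g/mol = 51.81 g.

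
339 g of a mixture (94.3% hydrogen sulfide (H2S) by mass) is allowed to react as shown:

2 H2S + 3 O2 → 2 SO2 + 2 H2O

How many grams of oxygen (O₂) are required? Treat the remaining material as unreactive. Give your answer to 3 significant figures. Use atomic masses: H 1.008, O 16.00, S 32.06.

Mass of pure H2S = 339 g × 0.943 = 319.7 g.
M(H2S) = 2(1.008) + 32.06 = 34.076 g/mol.
M(O2) = 2(16.00) = 32.00 g/mol.
n(H2S) = 319.7 g / 34.076 g/mol = 9.381 mol.
From the equation the H2S:O2 mole ratio is 2:3, so n(O2) = 9.381 × 3/2 = 14.07 mol.
Mass of O2 = 14.07 mol × 32.00 g/mol = 450.3 g.

450 g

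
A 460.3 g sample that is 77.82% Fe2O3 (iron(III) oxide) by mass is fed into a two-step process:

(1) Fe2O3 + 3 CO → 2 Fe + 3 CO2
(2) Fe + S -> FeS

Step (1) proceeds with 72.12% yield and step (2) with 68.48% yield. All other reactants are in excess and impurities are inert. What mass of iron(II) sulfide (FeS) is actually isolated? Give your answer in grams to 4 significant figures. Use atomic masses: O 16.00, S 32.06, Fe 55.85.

194.8 g

Pure Fe2O3 = 460.3 × 0.7782 = 358.21 g.
M(Fe2O3) = 2(55.85) + 3(16.00) = 159.70 g/mol.
M(FeS) = 55.85 + 32.06 = 87.91 g/mol.
n(Fe2O3) = 358.21 / 159.70 = 2.2430 mol.
Step 1 (Fe2O3:Fe = 1:2): theoretical n(Fe) = 4.4860 mol; at 72.12% yield, n(Fe) = 3.2353 mol.
Step 2 (Fe:FeS = 1:1): theoretical n(FeS) = 3.2353 mol, so theoretical mass = 3.2353 × 87.91 = 284.41 g.
At 68.48% yield, actual mass of FeS = 284.41 × 0.6848 = 194.77 g.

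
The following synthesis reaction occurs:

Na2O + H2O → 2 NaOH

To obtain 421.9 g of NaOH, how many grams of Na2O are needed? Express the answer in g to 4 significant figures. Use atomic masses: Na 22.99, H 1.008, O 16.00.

M(NaOH) = 22.99 + 16.00 + 1.008 = 39.998 g/mol.
M(Na2O) = 2(22.99) + 16.00 = 61.98 g/mol.
n(NaOH) = 421.90 g / 39.998 g/mol = 10.548 mol.
From the equation the NaOH:Na2O mole ratio is 2:1, so n(Na2O) = 10.548 × 1/2 = 5.2740 mol.
Mass of Na2O = 5.2740 mol × 61.98 g/mol = 326.88 g.

326.9 g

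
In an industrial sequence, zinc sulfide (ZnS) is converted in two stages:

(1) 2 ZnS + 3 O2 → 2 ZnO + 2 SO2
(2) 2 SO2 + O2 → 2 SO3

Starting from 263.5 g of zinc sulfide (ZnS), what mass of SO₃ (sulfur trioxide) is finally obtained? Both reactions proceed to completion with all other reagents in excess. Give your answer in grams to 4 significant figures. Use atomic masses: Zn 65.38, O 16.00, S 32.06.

216.5 g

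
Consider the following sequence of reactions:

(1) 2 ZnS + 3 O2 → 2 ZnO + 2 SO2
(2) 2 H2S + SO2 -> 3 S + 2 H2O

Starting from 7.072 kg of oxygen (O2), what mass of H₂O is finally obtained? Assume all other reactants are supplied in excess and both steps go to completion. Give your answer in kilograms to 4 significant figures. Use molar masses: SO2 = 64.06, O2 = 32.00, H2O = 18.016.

7.072 kg = 7072.0 g.
n(O2) = 7072.0 / 32.00 = 221.00 mol.
Step 1 gives a 3:2 ratio of O2 to SO2, so n(SO2) = 147.33 mol.
In step 2 the SO2:H2O ratio is 1:2, so n(H2O) = 294.67 mol.
Mass of H2O = 294.67 × 18.016 = 5308.7 g = 5.309 kg.

5.309 kg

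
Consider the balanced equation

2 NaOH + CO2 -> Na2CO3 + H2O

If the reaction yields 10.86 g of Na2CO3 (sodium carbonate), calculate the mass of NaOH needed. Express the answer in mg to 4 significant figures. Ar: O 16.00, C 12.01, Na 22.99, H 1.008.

8197 mg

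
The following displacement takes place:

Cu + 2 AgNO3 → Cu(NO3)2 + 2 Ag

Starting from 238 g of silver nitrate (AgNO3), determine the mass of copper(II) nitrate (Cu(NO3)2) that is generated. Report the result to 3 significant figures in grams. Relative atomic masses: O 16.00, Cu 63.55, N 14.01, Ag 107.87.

131 g

M(AgNO3) = 107.87 + 14.01 + 3(16.00) = 169.88 g/mol.
M(Cu(NO3)2) = 63.55 + 2(14.01) + 6(16.00) = 187.57 g/mol.
n(AgNO3) = 238.0 g / 169.88 g/mol = 1.401 mol.
From the equation the AgNO3:Cu(NO3)2 mole ratio is 2:1, so n(Cu(NO3)2) = 1.401 × 1/2 = 0.7005 mol.
Mass of Cu(NO3)2 = 0.7005 mol × 187.57 g/mol = 131.4 g.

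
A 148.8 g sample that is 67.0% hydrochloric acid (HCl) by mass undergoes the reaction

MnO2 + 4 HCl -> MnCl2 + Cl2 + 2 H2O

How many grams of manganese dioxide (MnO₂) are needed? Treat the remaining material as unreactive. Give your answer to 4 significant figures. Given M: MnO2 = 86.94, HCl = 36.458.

59.44 g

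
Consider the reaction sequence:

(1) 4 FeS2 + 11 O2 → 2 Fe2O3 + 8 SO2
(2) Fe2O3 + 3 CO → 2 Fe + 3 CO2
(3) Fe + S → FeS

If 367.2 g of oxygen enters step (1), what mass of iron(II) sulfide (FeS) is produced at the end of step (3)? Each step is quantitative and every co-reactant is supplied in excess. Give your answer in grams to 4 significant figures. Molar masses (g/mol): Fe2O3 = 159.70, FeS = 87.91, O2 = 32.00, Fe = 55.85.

n(O2) = 367.2 / 32.00 = 11.475 mol.
Reaction (1): O2→Fe2O3 ratio 11:2 ⇒ n(Fe2O3) = 2.0864 mol.
Reaction (2): Fe2O3→Fe ratio 1:2 ⇒ n(Fe) = 4.1727 mol.
Reaction (3): Fe→FeS ratio 1:1 ⇒ n(FeS) = 4.1727 mol.
Mass of FeS = 4.1727 × 87.91 = 366.82 g.

366.8 g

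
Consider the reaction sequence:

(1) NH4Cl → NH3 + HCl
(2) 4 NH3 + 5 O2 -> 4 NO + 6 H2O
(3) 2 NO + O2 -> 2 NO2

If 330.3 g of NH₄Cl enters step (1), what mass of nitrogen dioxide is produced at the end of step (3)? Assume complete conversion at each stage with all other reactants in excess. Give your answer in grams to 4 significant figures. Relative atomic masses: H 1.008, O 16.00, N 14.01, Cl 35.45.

284.1 g

M(NH4Cl) = 14.01 + 4(1.008) + 35.45 = 53.492 g/mol.
M(NO2) = 14.01 + 2(16.00) = 46.01 g/mol.
n(NH4Cl) = 330.3 / 53.492 = 6.1748 mol.
Reaction (1): NH4Cl→NH3 ratio 1:1 ⇒ n(NH3) = 6.1748 mol.
Reaction (2): NH3→NO ratio 4:4 ⇒ n(NO) = 6.1748 mol.
Reaction (3): NO→NO2 ratio 2:2 ⇒ n(NO2) = 6.1748 mol.
Mass of NO2 = 6.1748 × 46.01 = 284.10 g.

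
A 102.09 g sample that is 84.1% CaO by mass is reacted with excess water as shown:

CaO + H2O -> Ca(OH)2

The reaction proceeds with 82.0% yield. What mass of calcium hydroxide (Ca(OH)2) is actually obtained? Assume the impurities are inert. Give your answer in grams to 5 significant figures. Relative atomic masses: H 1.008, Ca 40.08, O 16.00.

93.021 g

Pure CaO available = 102.09 g × 0.841 = 85.8577 g.
M(CaO) = 40.08 + 16.00 = 56.08 g/mol.
M(Ca(OH)2) = 40.08 + 2(16.00) + 2(1.008) = 74.096 g/mol.
n(CaO) = 85.8577 g / 56.08 g/mol = 1.53099 mol.
From the equation the CaO:Ca(OH)2 mole ratio is 1:1, so n(Ca(OH)2) = 1.53099 × 1/1 = 1.53099 mol.
Mass of Ca(OH)2 = 1.53099 mol × 74.096 g/mol = 113.440 g.
Actual mass collected = 113.440 g × 0.820 = 93.0207 g.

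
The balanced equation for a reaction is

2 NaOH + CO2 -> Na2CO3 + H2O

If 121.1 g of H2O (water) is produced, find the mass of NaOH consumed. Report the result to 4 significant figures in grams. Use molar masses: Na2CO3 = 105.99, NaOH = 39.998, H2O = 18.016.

n(H2O) = 121.10 g / 18.016 g/mol = 6.7218 mol.
From the equation the H2O:NaOH mole ratio is 1:2, so n(NaOH) = 6.7218 × 2/1 = 13.444 mol.
Mass of NaOH = 13.444 mol × 39.998 g/mol = 537.72 g.

537.7 g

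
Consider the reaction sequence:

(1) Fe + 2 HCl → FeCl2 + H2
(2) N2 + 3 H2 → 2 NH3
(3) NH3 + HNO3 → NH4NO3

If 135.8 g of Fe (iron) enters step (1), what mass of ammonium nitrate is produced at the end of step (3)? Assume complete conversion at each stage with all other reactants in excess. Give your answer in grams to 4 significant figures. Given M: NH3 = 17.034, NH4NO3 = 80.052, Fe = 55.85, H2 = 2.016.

n(Fe) = 135.8 / 55.85 = 2.4315 mol.
Reaction (1): Fe→H2 ratio 1:1 ⇒ n(H2) = 2.4315 mol.
Reaction (2): H2→NH3 ratio 3:2 ⇒ n(NH3) = 1.6210 mol.
Reaction (3): NH3→NH4NO3 ratio 1:1 ⇒ n(NH4NO3) = 1.6210 mol.
Mass of NH4NO3 = 1.6210 × 80.052 = 129.76 g.

129.8 g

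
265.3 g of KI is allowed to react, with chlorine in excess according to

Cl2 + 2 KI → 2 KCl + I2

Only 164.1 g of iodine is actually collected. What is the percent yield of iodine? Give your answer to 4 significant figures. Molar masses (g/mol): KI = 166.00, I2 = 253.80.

n(KI) = 265.30 g / 166.00 g/mol = 1.5982 mol.
From the equation the KI:I2 mole ratio is 2:1, so n(I2) = 1.5982 × 1/2 = 0.79910 mol.
Mass of I2 = 0.79910 mol × 253.80 g/mol = 202.81 g.
This is the theoretical yield. Percent yield = 164.1 g / 202.81 g × 100% = 80.913%.

80.91 %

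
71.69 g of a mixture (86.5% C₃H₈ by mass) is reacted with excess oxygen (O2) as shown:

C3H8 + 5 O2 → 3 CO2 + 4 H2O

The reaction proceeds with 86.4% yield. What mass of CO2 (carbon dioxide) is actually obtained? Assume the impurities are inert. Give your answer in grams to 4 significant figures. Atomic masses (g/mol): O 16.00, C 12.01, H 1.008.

Pure C3H8 available = 71.69 g × 0.865 = 62.012 g.
M(C3H8) = 3(12.01) + 8(1.008) = 44.094 g/mol.
M(CO2) = 12.01 + 2(16.00) = 44.01 g/mol.
n(C3H8) = 62.012 g / 44.094 g/mol = 1.4064 mol.
From the equation the C3H8:CO2 mole ratio is 1:3, so n(CO2) = 1.4064 × 3/1 = 4.2191 mol.
Mass of CO2 = 4.2191 mol × 44.01 g/mol = 185.68 g.
Actual mass collected = 185.68 g × 0.864 = 160.43 g.

160.4 g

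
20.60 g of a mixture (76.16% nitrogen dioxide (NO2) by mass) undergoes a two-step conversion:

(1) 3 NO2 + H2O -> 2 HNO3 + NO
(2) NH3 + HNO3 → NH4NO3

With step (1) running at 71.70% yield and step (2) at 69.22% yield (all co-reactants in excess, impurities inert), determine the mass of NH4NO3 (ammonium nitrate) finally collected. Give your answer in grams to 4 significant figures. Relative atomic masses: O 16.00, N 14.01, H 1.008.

9.032 g

Pure NO2 = 20.60 × 0.7616 = 15.689 g.
M(NO2) = 14.01 + 2(16.00) = 46.01 g/mol.
M(NH4NO3) = 2(14.01) + 4(1.008) + 3(16.00) = 80.052 g/mol.
n(NO2) = 15.689 / 46.01 = 0.34099 mol.
Step 1 (NO2:HNO3 = 3:2): theoretical n(HNO3) = 0.22733 mol; at 71.70% yield, n(HNO3) = 0.16299 mol.
Step 2 (HNO3:NH4NO3 = 1:1): theoretical n(NH4NO3) = 0.16299 mol, so theoretical mass = 0.16299 × 80.052 = 13.048 g.
At 69.22% yield, actual mass of NH4NO3 = 13.048 × 0.6922 = 9.0318 g.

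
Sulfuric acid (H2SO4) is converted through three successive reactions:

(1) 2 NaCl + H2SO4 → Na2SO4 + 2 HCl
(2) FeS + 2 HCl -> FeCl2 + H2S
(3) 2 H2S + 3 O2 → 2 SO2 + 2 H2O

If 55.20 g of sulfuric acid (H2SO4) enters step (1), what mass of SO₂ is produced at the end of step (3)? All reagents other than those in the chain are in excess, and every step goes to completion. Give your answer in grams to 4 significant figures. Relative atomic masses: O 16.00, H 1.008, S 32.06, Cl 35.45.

36.05 g

M(H2SO4) = 2(1.008) + 32.06 + 4(16.00) = 98.076 g/mol.
M(SO2) = 32.06 + 2(16.00) = 64.06 g/mol.
n(H2SO4) = 55.20 / 98.076 = 0.56283 mol.
Reaction (1): H2SO4→HCl ratio 1:2 ⇒ n(HCl) = 1.1257 mol.
Reaction (2): HCl→H2S ratio 2:1 ⇒ n(H2S) = 0.56283 mol.
Reaction (3): H2S→SO2 ratio 2:2 ⇒ n(SO2) = 0.56283 mol.
Mass of SO2 = 0.56283 × 64.06 = 36.055 g.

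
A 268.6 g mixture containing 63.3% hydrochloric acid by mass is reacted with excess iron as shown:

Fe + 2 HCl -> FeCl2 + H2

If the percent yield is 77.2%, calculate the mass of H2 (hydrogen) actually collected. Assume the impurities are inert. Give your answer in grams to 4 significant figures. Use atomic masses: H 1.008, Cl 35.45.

3.629 g

Pure HCl available = 268.6 g × 0.633 = 170.02 g.
M(HCl) = 1.008 + 35.45 = 36.458 g/mol.
M(H2) = 2(1.008) = 2.016 g/mol.
n(HCl) = 170.02 g / 36.458 g/mol = 4.6636 mol.
From the equation the HCl:H2 mole ratio is 2:1, so n(H2) = 4.6636 × 1/2 = 2.3318 mol.
Mass of H2 = 2.3318 mol × 2.016 g/mol = 4.7009 g.
Actual mass collected = 4.7009 g × 0.772 = 3.6291 g.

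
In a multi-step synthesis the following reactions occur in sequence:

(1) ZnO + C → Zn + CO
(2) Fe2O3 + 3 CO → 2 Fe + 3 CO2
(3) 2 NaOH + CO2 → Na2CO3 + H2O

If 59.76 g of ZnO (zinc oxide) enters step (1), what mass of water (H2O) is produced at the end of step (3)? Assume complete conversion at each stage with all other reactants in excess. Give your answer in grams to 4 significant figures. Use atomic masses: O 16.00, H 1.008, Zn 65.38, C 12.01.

M(ZnO) = 65.38 + 16.00 = 81.38 g/mol.
M(H2O) = 2(1.008) + 16.00 = 18.016 g/mol.
n(ZnO) = 59.76 / 81.38 = 0.73433 mol.
Reaction (1): ZnO→CO ratio 1:1 ⇒ n(CO) = 0.73433 mol.
Reaction (2): CO→CO2 ratio 3:3 ⇒ n(CO2) = 0.73433 mol.
Reaction (3): CO2→H2O ratio 1:1 ⇒ n(H2O) = 0.73433 mol.
Mass of H2O = 0.73433 × 18.016 = 13.230 g.

13.23 g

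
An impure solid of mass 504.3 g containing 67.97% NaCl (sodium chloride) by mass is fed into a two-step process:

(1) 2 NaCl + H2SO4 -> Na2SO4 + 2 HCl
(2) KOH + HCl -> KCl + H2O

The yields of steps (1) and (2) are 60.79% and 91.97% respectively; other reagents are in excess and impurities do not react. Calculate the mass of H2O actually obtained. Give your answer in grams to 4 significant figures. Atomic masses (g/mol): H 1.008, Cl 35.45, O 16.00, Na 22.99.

Pure NaCl = 504.3 × 0.6797 = 342.77 g.
M(NaCl) = 22.99 + 35.45 = 58.44 g/mol.
M(H2O) = 2(1.008) + 16.00 = 18.016 g/mol.
n(NaCl) = 342.77 / 58.44 = 5.8654 mol.
Step 1 (NaCl:HCl = 2:2): theoretical n(HCl) = 5.8654 mol; at 60.79% yield, n(HCl) = 3.5656 mol.
Step 2 (HCl:H2O = 1:1): theoretical n(H2O) = 3.5656 mol, so theoretical mass = 3.5656 × 18.016 = 64.237 g.
At 91.97% yield, actual mass of H2O = 64.237 × 0.9197 = 59.079 g.

59.08 g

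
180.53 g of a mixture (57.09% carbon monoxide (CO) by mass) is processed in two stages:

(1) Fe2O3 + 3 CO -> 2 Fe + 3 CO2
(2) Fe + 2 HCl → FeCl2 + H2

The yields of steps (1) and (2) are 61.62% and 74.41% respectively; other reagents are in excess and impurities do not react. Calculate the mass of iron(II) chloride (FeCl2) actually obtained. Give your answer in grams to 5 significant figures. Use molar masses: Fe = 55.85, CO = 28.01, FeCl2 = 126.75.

142.56 g

Pure CO = 180.53 × 0.5709 = 103.065 g.
n(CO) = 103.065 / 28.01 = 3.67956 mol.
Step 1 (CO:Fe = 3:2): theoretical n(Fe) = 2.45304 mol; at 61.62% yield, n(Fe) = 1.51156 mol.
Step 2 (Fe:FeCl2 = 1:1): theoretical n(FeCl2) = 1.51156 mol, so theoretical mass = 1.51156 × 126.75 = 191.591 g.
At 74.41% yield, actual mass of FeCl2 = 191.591 × 0.7441 = 142.563 g.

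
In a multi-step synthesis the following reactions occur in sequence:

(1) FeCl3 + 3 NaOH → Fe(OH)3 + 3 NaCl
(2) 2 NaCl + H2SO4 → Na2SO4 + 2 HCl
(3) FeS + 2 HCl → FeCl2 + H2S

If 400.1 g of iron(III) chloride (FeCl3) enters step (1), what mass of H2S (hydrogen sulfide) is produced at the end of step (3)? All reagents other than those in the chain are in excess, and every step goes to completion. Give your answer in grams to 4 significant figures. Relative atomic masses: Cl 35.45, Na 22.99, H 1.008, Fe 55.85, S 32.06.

126.1 g

M(FeCl3) = 55.85 + 3(35.45) = 162.20 g/mol.
M(H2S) = 2(1.008) + 32.06 = 34.076 g/mol.
n(FeCl3) = 400.1 / 162.20 = 2.4667 mol.
Reaction (1): FeCl3→NaCl ratio 1:3 ⇒ n(NaCl) = 7.4001 mol.
Reaction (2): NaCl→HCl ratio 2:2 ⇒ n(HCl) = 7.4001 mol.
Reaction (3): HCl→H2S ratio 2:1 ⇒ n(H2S) = 3.7001 mol.
Mass of H2S = 3.7001 × 34.076 = 126.08 g.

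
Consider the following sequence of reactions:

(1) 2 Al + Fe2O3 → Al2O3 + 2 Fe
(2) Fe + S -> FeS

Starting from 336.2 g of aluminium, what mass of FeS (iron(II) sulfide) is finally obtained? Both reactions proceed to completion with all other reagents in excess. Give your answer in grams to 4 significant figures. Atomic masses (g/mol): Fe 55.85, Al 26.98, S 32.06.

M(Al) = 26.98 g/mol.
M(FeS) = 55.85 + 32.06 = 87.91 g/mol.
n(Al) = 336.20 / 26.98 = 12.461 mol.
Step 1 gives a 2:2 ratio of Al to Fe, so n(Fe) = 12.461 mol.
In step 2 the Fe:FeS ratio is 1:1, so n(FeS) = 12.461 mol.
Mass of FeS = 12.461 × 87.91 = 1095.5 g.

1095 g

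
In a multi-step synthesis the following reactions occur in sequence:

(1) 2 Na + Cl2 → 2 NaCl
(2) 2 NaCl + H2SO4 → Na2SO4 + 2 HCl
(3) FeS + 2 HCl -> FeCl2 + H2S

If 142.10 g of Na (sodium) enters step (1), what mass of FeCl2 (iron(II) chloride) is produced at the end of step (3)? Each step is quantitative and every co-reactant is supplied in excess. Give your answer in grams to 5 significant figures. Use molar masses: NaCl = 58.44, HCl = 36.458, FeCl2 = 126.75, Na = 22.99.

391.72 g

n(Na) = 142.10 / 22.99 = 6.18095 mol.
Reaction (1): Na→NaCl ratio 2:2 ⇒ n(NaCl) = 6.18095 mol.
Reaction (2): NaCl→HCl ratio 2:2 ⇒ n(HCl) = 6.18095 mol.
Reaction (3): HCl→FeCl2 ratio 2:1 ⇒ n(FeCl2) = 3.09047 mol.
Mass of FeCl2 = 3.09047 × 126.75 = 391.718 g.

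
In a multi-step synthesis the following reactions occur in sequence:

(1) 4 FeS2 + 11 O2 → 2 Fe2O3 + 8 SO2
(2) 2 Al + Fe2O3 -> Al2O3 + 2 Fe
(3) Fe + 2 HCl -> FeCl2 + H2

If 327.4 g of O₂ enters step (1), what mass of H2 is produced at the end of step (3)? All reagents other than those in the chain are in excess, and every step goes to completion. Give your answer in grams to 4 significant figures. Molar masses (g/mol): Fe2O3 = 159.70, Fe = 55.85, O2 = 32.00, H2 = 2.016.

n(O2) = 327.4 / 32.00 = 10.231 mol.
Reaction (1): O2→Fe2O3 ratio 11:2 ⇒ n(Fe2O3) = 1.8602 mol.
Reaction (2): Fe2O3→Fe ratio 1:2 ⇒ n(Fe) = 3.7205 mol.
Reaction (3): Fe→H2 ratio 1:1 ⇒ n(H2) = 3.7205 mol.
Mass of H2 = 3.7205 × 2.016 = 7.5004 g.

7.500 g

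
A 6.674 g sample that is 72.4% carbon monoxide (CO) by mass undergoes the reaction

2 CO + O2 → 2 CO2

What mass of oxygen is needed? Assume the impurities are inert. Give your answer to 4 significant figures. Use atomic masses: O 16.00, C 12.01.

Mass of pure CO = 6.674 g × 0.724 = 4.8320 g.
M(CO) = 12.01 + 16.00 = 28.01 g/mol.
M(O2) = 2(16.00) = 32.00 g/mol.
n(CO) = 4.8320 g / 28.01 g/mol = 0.17251 mol.
From the equation the CO:O2 mole ratio is 2:1, so n(O2) = 0.17251 × 1/2 = 0.086254 mol.
Mass of O2 = 0.086254 mol × 32.00 g/mol = 2.7601 g.

2.760 g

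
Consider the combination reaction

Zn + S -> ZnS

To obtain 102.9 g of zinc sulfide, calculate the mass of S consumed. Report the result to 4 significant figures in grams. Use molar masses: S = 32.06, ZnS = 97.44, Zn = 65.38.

n(ZnS) = 102.90 g / 97.44 g/mol = 1.0560 mol.
From the equation the ZnS:S mole ratio is 1:1, so n(S) = 1.0560 × 1/1 = 1.0560 mol.
Mass of S = 1.0560 mol × 32.06 g/mol = 33.856 g.

33.86 g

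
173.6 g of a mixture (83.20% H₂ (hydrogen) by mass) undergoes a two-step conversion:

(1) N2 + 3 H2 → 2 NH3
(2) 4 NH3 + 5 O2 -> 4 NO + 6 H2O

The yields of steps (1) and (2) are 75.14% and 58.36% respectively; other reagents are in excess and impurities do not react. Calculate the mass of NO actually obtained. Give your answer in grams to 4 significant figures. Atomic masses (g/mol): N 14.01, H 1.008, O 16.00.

Pure H2 = 173.6 × 0.8320 = 144.44 g.
M(H2) = 2(1.008) = 2.016 g/mol.
M(NO) = 14.01 + 16.00 = 30.01 g/mol.
n(H2) = 144.44 / 2.016 = 71.644 mol.
Step 1 (H2:NH3 = 3:2): theoretical n(NH3) = 47.763 mol; at 75.14% yield, n(NH3) = 35.889 mol.
Step 2 (NH3:NO = 4:4): theoretical n(NO) = 35.889 mol, so theoretical mass = 35.889 × 30.01 = 1077.0 g.
At 58.36% yield, actual mass of NO = 1077.0 × 0.5836 = 628.56 g.

628.6 g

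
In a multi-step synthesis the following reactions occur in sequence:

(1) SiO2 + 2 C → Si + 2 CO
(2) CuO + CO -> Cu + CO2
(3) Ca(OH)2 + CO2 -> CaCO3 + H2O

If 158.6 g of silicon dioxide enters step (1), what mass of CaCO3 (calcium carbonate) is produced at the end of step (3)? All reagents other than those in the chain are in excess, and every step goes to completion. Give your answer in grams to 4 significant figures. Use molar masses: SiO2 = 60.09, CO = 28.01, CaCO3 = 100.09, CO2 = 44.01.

528.3 g

n(SiO2) = 158.6 / 60.09 = 2.6394 mol.
Reaction (1): SiO2→CO ratio 1:2 ⇒ n(CO) = 5.2787 mol.
Reaction (2): CO→CO2 ratio 1:1 ⇒ n(CO2) = 5.2787 mol.
Reaction (3): CO2→CaCO3 ratio 1:1 ⇒ n(CaCO3) = 5.2787 mol.
Mass of CaCO3 = 5.2787 × 100.09 = 528.35 g.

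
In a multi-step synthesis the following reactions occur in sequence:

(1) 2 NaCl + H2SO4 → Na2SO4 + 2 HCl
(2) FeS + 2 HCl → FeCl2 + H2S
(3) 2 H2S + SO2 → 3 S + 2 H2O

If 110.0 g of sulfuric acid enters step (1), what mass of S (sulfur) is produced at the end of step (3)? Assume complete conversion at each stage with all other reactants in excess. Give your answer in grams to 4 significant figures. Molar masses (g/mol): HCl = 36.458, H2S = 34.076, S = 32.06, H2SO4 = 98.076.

53.94 g

n(H2SO4) = 110.0 / 98.076 = 1.1216 mol.
Reaction (1): H2SO4→HCl ratio 1:2 ⇒ n(HCl) = 2.2432 mol.
Reaction (2): HCl→H2S ratio 2:1 ⇒ n(H2S) = 1.1216 mol.
Reaction (3): H2S→S ratio 2:3 ⇒ n(S) = 1.6824 mol.
Mass of S = 1.6824 × 32.06 = 53.937 g.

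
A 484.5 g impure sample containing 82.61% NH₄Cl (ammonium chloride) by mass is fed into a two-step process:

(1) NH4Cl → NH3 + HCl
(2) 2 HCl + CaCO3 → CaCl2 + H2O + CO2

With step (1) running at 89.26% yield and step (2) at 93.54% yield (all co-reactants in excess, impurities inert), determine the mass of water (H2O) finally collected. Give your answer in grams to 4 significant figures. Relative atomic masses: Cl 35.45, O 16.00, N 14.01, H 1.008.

Pure NH4Cl = 484.5 × 0.8261 = 400.25 g.
M(NH4Cl) = 14.01 + 4(1.008) + 35.45 = 53.492 g/mol.
M(H2O) = 2(1.008) + 16.00 = 18.016 g/mol.
n(NH4Cl) = 400.25 / 53.492 = 7.4823 mol.
Step 1 (NH4Cl:HCl = 1:1): theoretical n(HCl) = 7.4823 mol; at 89.26% yield, n(HCl) = 6.6787 mol.
Step 2 (HCl:H2O = 2:1): theoretical n(H2O) = 3.3394 mol, so theoretical mass = 3.3394 × 18.016 = 60.162 g.
At 93.54% yield, actual mass of H2O = 60.162 × 0.9354 = 56.276 g.

56.28 g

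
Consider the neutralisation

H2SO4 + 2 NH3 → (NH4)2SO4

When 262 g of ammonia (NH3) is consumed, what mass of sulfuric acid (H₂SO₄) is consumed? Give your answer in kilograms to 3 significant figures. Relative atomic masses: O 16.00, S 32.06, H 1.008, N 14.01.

0.754 kg

M(NH3) = 14.01 + 3(1.008) = 17.034 g/mol.
M(H2SO4) = 2(1.008) + 32.06 + 4(16.00) = 98.076 g/mol.
n(NH3) = 262.0 g / 17.034 g/mol = 15.38 mol.
From the equation the NH3:H2SO4 mole ratio is 2:1, so n(H2SO4) = 15.38 × 1/2 = 7.691 mol.
Mass of H2SO4 = 7.691 mol × 98.076 g/mol = 754.3 g.
Converting to kg: 754.3 g = 0.754 kg.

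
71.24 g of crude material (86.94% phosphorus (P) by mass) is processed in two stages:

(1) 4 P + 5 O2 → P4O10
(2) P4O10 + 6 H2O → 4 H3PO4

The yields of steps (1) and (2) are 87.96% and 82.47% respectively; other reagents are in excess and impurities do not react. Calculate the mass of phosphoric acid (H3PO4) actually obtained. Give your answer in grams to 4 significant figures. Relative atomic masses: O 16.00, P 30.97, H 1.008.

Pure P = 71.24 × 0.8694 = 61.936 g.
M(P) = 30.97 g/mol.
M(H3PO4) = 3(1.008) + 30.97 + 4(16.00) = 97.994 g/mol.
n(P) = 61.936 / 30.97 = 1.9999 mol.
Step 1 (P:P4O10 = 4:1): theoretical n(P4O10) = 0.49997 mol; at 87.96% yield, n(P4O10) = 0.43977 mol.
Step 2 (P4O10:H3PO4 = 1:4): theoretical n(H3PO4) = 1.7591 mol, so theoretical mass = 1.7591 × 97.994 = 172.38 g.
At 82.47% yield, actual mass of H3PO4 = 172.38 × 0.8247 = 142.16 g.

142.2 g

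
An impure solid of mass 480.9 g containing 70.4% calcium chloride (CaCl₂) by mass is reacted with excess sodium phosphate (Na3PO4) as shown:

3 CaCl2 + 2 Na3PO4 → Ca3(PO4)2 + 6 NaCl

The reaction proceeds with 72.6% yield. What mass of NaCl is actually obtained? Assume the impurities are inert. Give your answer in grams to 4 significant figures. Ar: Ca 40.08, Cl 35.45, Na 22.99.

Pure CaCl2 available = 480.9 g × 0.704 = 338.55 g.
M(CaCl2) = 40.08 + 2(35.45) = 110.98 g/mol.
M(NaCl) = 22.99 + 35.45 = 58.44 g/mol.
n(CaCl2) = 338.55 g / 110.98 g/mol = 3.0506 mol.
From the equation the CaCl2:NaCl mole ratio is 3:6, so n(NaCl) = 3.0506 × 6/3 = 6.1012 mol.
Mass of NaCl = 6.1012 mol × 58.44 g/mol = 356.55 g.
Actual mass collected = 356.55 g × 0.726 = 258.86 g.

258.9 g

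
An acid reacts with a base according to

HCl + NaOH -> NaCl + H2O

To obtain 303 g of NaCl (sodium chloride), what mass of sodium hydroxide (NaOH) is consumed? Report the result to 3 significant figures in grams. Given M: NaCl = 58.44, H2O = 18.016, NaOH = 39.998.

n(NaCl) = 303.0 g / 58.44 g/mol = 5.185 mol.
From the equation the NaCl:NaOH mole ratio is 1:1, so n(NaOH) = 5.185 × 1/1 = 5.185 mol.
Mass of NaOH = 5.185 mol × 39.998 g/mol = 207.4 g.

207 g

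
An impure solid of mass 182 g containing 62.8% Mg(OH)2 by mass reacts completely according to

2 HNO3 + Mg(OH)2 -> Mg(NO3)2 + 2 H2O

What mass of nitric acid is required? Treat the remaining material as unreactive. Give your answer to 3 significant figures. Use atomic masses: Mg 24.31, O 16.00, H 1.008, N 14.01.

Mass of pure Mg(OH)2 = 182 g × 0.628 = 114.3 g.
M(Mg(OH)2) = 24.31 + 2(16.00) + 2(1.008) = 58.326 g/mol.
M(HNO3) = 1.008 + 14.01 + 3(16.00) = 63.018 g/mol.
n(Mg(OH)2) = 114.3 g / 58.326 g/mol = 1.960 mol.
From the equation the Mg(OH)2:HNO3 mole ratio is 1:2, so n(HNO3) = 1.960 × 2/1 = 3.919 mol.
Mass of HNO3 = 3.919 mol × 63.018 g/mol = 247.0 g.

247 g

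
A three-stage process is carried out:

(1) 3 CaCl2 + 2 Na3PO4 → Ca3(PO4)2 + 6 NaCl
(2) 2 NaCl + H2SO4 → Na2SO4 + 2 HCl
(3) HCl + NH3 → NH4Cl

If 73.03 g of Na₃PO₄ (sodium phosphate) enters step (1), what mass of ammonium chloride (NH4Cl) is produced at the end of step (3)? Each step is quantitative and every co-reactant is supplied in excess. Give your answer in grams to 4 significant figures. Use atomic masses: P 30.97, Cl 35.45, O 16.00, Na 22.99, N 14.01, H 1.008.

71.49 g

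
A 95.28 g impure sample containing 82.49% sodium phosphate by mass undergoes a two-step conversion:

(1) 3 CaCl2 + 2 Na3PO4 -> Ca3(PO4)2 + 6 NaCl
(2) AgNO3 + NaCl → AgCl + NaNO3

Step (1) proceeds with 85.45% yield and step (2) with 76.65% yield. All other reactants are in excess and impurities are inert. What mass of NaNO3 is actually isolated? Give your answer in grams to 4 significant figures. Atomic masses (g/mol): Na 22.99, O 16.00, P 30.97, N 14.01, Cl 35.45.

80.07 g

Pure Na3PO4 = 95.28 × 0.8249 = 78.596 g.
M(Na3PO4) = 3(22.99) + 30.97 + 4(16.00) = 163.94 g/mol.
M(NaNO3) = 22.99 + 14.01 + 3(16.00) = 85.00 g/mol.
n(Na3PO4) = 78.596 / 163.94 = 0.47942 mol.
Step 1 (Na3PO4:NaCl = 2:6): theoretical n(NaCl) = 1.4383 mol; at 85.45% yield, n(NaCl) = 1.2290 mol.
Step 2 (NaCl:NaNO3 = 1:1): theoretical n(NaNO3) = 1.2290 mol, so theoretical mass = 1.2290 × 85.00 = 104.46 g.
At 76.65% yield, actual mass of NaNO3 = 104.46 × 0.7665 = 80.072 g.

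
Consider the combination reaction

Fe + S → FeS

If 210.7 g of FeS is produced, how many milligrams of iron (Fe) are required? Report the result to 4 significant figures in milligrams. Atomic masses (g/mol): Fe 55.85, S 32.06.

M(FeS) = 55.85 + 32.06 = 87.91 g/mol.
M(Fe) = 55.85 g/mol.
n(FeS) = 210.70 g / 87.91 g/mol = 2.3968 mol.
From the equation the FeS:Fe mole ratio is 1:1, so n(Fe) = 2.3968 × 1/1 = 2.3968 mol.
Mass of Fe = 2.3968 mol × 55.85 g/mol = 133.86 g.
Converting to mg: 133.86 g = 133900 mg.

133900 mg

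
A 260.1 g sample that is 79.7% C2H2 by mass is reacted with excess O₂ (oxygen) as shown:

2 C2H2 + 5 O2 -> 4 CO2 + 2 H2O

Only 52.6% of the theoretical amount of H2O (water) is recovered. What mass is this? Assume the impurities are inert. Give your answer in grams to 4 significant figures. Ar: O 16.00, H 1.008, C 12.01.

Pure C2H2 available = 260.1 g × 0.797 = 207.30 g.
M(C2H2) = 2(12.01) + 2(1.008) = 26.036 g/mol.
M(H2O) = 2(1.008) + 16.00 = 18.016 g/mol.
n(C2H2) = 207.30 g / 26.036 g/mol = 7.9620 mol.
From the equation the C2H2:H2O mole ratio is 2:2, so n(H2O) = 7.9620 × 2/2 = 7.9620 mol.
Mass of H2O = 7.9620 mol × 18.016 g/mol = 143.44 g.
Actual mass collected = 143.44 g × 0.526 = 75.452 g.

75.45 g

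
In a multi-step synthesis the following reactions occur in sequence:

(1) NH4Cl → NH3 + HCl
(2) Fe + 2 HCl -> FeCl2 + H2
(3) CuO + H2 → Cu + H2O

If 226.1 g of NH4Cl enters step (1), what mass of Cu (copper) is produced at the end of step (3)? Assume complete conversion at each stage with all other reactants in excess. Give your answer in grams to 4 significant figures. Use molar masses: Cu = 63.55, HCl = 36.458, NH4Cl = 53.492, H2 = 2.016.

n(NH4Cl) = 226.1 / 53.492 = 4.2268 mol.
Reaction (1): NH4Cl→HCl ratio 1:1 ⇒ n(HCl) = 4.2268 mol.
Reaction (2): HCl→H2 ratio 2:1 ⇒ n(H2) = 2.1134 mol.
Reaction (3): H2→Cu ratio 1:1 ⇒ n(Cu) = 2.1134 mol.
Mass of Cu = 2.1134 × 63.55 = 134.31 g.

134.3 g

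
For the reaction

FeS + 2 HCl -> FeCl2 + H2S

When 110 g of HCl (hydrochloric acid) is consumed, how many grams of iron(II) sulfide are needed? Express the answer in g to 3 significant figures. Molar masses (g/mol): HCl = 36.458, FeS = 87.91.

133 g

n(HCl) = 110.0 g / 36.458 g/mol = 3.017 mol.
From the equation the HCl:FeS mole ratio is 2:1, so n(FeS) = 3.017 × 1/2 = 1.509 mol.
Mass of FeS = 1.509 mol × 87.91 g/mol = 132.6 g.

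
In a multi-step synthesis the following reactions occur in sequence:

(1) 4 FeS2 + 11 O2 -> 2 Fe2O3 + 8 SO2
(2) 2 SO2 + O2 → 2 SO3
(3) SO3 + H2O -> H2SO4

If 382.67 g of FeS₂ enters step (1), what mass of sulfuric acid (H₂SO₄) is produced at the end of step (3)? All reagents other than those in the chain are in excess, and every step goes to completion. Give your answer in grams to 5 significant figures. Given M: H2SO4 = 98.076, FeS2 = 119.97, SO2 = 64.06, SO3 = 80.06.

625.67 g

n(FeS2) = 382.67 / 119.97 = 3.18971 mol.
Reaction (1): FeS2→SO2 ratio 4:8 ⇒ n(SO2) = 6.37943 mol.
Reaction (2): SO2→SO3 ratio 2:2 ⇒ n(SO3) = 6.37943 mol.
Reaction (3): SO3→H2SO4 ratio 1:1 ⇒ n(H2SO4) = 6.37943 mol.
Mass of H2SO4 = 6.37943 × 98.076 = 625.669 g.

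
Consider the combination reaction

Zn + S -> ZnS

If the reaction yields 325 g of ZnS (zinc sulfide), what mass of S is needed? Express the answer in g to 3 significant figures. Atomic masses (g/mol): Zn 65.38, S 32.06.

M(ZnS) = 65.38 + 32.06 = 97.44 g/mol.
M(S) = 32.06 g/mol.
n(ZnS) = 325.0 g / 97.44 g/mol = 3.335 mol.
From the equation the ZnS:S mole ratio is 1:1, so n(S) = 3.335 × 1/1 = 3.335 mol.
Mass of S = 3.335 mol × 32.06 g/mol = 106.9 g.

107 g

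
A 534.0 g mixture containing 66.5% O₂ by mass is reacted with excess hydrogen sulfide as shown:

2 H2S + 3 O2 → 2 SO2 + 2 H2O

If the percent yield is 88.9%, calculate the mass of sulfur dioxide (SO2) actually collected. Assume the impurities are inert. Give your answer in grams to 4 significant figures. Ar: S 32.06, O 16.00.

421.3 g

Pure O2 available = 534.0 g × 0.665 = 355.11 g.
M(O2) = 2(16.00) = 32.00 g/mol.
M(SO2) = 32.06 + 2(16.00) = 64.06 g/mol.
n(O2) = 355.11 g / 32.00 g/mol = 11.097 mol.
From the equation the O2:SO2 mole ratio is 3:2, so n(SO2) = 11.097 × 2/3 = 7.3981 mol.
Mass of SO2 = 7.3981 mol × 64.06 g/mol = 473.92 g.
Actual mass collected = 473.92 g × 0.889 = 421.32 g.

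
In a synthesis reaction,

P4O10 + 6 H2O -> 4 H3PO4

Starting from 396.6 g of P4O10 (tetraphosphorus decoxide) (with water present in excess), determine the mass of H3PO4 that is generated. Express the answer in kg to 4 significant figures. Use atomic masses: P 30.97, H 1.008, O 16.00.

M(P4O10) = 4(30.97) + 10(16.00) = 283.88 g/mol.
M(H3PO4) = 3(1.008) + 30.97 + 4(16.00) = 97.994 g/mol.
n(P4O10) = 396.60 g / 283.88 g/mol = 1.3971 mol.
From the equation the P4O10:H3PO4 mole ratio is 1:4, so n(H3PO4) = 1.3971 × 4/1 = 5.5883 mol.
Mass of H3PO4 = 5.5883 mol × 97.994 g/mol = 547.62 g.
Converting to kg: 547.62 g = 0.5476 kg.

0.5476 kg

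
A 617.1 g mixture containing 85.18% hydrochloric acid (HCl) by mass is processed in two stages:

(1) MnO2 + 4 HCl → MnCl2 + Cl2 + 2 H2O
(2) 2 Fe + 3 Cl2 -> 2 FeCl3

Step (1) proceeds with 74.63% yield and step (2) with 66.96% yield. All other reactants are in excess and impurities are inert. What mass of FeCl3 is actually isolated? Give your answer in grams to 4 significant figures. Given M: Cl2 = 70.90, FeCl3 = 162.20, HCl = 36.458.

Pure HCl = 617.1 × 0.8518 = 525.65 g.
n(HCl) = 525.65 / 36.458 = 14.418 mol.
Step 1 (HCl:Cl2 = 4:1): theoretical n(Cl2) = 3.6045 mol; at 74.63% yield, n(Cl2) = 2.6900 mol.
Step 2 (Cl2:FeCl3 = 3:2): theoretical n(FeCl3) = 1.7933 mol, so theoretical mass = 1.7933 × 162.20 = 290.88 g.
At 66.96% yield, actual mass of FeCl3 = 290.88 × 0.6696 = 194.77 g.

194.8 g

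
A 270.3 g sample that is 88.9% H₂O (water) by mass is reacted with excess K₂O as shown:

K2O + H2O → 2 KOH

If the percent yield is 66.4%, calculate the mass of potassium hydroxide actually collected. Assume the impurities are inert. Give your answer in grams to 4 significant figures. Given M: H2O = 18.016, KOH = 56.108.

Pure H2O available = 270.3 g × 0.889 = 240.30 g.
n(H2O) = 240.30 g / 18.016 g/mol = 13.338 mol.
From the equation the H2O:KOH mole ratio is 1:2, so n(KOH) = 13.338 × 2/1 = 26.676 mol.
Mass of KOH = 26.676 mol × 56.108 g/mol = 1496.7 g.
Actual mass collected = 1496.7 g × 0.664 = 993.83 g.

993.8 g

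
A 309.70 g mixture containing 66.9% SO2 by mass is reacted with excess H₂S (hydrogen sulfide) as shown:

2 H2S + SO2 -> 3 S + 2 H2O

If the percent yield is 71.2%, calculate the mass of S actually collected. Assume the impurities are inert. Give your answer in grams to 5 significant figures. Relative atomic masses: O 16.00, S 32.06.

Pure SO2 available = 309.70 g × 0.669 = 207.189 g.
M(SO2) = 32.06 + 2(16.00) = 64.06 g/mol.
M(S) = 32.06 g/mol.
n(SO2) = 207.189 g / 64.06 g/mol = 3.23430 mol.
From the equation the SO2:S mole ratio is 1:3, so n(S) = 3.23430 × 3/1 = 9.70290 mol.
Mass of S = 9.70290 mol × 32.06 g/mol = 311.075 g.
Actual mass collected = 311.075 g × 0.712 = 221.485 g.

221.49 g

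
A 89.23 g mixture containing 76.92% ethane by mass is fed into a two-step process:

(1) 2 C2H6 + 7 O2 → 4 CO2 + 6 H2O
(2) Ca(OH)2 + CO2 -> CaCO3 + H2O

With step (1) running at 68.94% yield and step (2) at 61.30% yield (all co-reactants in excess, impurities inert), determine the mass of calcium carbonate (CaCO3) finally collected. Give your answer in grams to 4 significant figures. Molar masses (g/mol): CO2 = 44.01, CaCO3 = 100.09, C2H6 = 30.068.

Pure C2H6 = 89.23 × 0.7692 = 68.636 g.
n(C2H6) = 68.636 / 30.068 = 2.2827 mol.
Step 1 (C2H6:CO2 = 2:4): theoretical n(CO2) = 4.5654 mol; at 68.94% yield, n(CO2) = 3.1474 mol.
Step 2 (CO2:CaCO3 = 1:1): theoretical n(CaCO3) = 3.1474 mol, so theoretical mass = 3.1474 × 100.09 = 315.02 g.
At 61.30% yield, actual mass of CaCO3 = 315.02 × 0.6130 = 193.11 g.

193.1 g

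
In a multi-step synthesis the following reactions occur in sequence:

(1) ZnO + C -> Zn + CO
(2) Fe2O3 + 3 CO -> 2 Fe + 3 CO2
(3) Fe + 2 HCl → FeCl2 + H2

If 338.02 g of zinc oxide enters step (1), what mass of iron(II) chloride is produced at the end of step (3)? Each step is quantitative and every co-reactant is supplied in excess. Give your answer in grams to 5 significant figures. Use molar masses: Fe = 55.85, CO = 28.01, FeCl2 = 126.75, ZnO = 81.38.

n(ZnO) = 338.02 / 81.38 = 4.15360 mol.
Reaction (1): ZnO→CO ratio 1:1 ⇒ n(CO) = 4.15360 mol.
Reaction (2): CO→Fe ratio 3:2 ⇒ n(Fe) = 2.76907 mol.
Reaction (3): Fe→FeCl2 ratio 1:1 ⇒ n(FeCl2) = 2.76907 mol.
Mass of FeCl2 = 2.76907 × 126.75 = 350.979 g.

350.98 g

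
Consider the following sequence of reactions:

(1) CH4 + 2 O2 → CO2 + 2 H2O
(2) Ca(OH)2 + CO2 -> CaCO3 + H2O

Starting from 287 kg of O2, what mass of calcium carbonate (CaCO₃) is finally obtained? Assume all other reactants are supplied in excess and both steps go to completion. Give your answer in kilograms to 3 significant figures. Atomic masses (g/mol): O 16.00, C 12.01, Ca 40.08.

M(O2) = 2(16.00) = 32.00 g/mol.
M(CaCO3) = 40.08 + 12.01 + 3(16.00) = 100.09 g/mol.
287 kg = 287000 g.
n(O2) = 287000 / 32.00 = 8969 mol.
Step 1 gives a 2:1 ratio of O2 to CO2, so n(CO2) = 4484 mol.
In step 2 the CO2:CaCO3 ratio is 1:1, so n(CaCO3) = 4484 mol.
Mass of CaCO3 = 4484 × 100.09 = 448800 g = 449 kg.

449 kg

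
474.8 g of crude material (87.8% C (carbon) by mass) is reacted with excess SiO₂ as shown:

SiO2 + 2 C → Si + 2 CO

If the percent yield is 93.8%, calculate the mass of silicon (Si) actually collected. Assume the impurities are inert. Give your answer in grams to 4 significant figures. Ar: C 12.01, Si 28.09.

Pure C available = 474.8 g × 0.878 = 416.87 g.
M(C) = 12.01 g/mol.
M(Si) = 28.09 g/mol.
n(C) = 416.87 g / 12.01 g/mol = 34.711 mol.
From the equation the C:Si mole ratio is 2:1, so n(Si) = 34.711 × 1/2 = 17.355 mol.
Mass of Si = 17.355 mol × 28.09 g/mol = 487.51 g.
Actual mass collected = 487.51 g × 0.938 = 457.28 g.

457.3 g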